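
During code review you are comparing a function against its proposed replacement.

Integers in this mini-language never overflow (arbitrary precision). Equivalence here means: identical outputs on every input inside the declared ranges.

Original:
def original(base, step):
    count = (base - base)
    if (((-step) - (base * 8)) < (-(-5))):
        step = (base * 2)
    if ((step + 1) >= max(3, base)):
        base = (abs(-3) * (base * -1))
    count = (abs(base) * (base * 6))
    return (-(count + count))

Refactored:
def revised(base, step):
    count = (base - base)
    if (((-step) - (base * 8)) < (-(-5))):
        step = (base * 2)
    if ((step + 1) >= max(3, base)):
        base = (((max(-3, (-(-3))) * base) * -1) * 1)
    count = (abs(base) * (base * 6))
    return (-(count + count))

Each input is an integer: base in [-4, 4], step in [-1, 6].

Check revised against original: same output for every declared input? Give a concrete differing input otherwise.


Side by side, the visible changes include: constant usage differs, plus min/max/abs usage differs, plus arithmetic usage differs.
As a probe, take base=2, step=5: original runs count=0, then (((-step) - (base * 8)) < (-(-5))) is true, then step=4, then ((step + 1) >= max(3, base)) is true, then base=-6, then count=-216, then returns 432; revised runs count=0, then (((-step) - (base * 8)) < (-(-5))) is true, then step=4, then ((step + 1) >= max(3, base)) is true, then base=-6, then count=-216, then returns 432; both end at 432.
Every one of the 72 inputs gives matching results.
verdict: equivalent


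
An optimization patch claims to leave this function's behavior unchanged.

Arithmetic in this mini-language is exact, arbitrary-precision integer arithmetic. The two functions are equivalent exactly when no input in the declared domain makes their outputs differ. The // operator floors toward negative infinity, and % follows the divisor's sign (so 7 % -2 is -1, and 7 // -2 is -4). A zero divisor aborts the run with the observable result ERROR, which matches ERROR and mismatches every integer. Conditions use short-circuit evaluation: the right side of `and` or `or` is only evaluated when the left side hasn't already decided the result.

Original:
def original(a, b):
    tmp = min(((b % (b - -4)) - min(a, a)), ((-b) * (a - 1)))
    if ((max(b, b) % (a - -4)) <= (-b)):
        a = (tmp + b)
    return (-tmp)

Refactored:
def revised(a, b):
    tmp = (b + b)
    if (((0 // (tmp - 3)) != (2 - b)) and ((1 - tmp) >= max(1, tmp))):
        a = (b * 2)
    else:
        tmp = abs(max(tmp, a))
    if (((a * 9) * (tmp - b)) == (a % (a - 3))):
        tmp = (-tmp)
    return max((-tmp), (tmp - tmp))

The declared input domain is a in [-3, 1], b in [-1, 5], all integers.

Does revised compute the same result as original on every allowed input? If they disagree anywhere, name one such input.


Consider the input a=-3, b=-1.
original: tmp = -4; ((max(b, b) % (a - -4)) <= (-b)) -> true; a = -5; return 4
revised: tmp = -2; (((0 // (tmp - 3)) != (2 - b)) and ((1 - tmp) >= max(1, tmp))) -> true; a = -2; (((a * 9) * (tmp - b)) == (a % (a - 3))) -> false; return 2
4 and 2 differ, so these are not the same function on this domain.
verdict: not equivalent; witness: a=-3, b=-1


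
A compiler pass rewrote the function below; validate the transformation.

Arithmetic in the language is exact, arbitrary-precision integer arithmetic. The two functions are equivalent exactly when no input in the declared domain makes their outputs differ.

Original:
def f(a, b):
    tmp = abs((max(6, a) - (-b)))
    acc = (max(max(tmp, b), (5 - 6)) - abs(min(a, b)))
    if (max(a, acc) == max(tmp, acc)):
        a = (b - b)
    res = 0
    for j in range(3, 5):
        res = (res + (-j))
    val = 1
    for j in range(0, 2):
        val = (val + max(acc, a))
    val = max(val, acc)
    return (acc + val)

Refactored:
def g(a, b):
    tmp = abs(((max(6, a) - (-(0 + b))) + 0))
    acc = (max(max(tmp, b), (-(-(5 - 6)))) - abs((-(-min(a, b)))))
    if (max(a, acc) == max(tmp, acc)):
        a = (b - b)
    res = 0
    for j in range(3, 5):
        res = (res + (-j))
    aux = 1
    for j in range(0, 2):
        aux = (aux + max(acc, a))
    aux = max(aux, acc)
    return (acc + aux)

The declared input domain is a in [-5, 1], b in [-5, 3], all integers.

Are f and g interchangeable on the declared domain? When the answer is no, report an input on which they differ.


The two are interchangeable: arithmetic usage differs, plus constant usage differs, plus local variable names differ, and every declared input agrees.
One worked example (a=-1, b=-5) — f: tmp becomes 1; next acc becomes -4; next (max(a, acc) == max(tmp, acc)) evaluates to false; next res becomes 0; next at j=3:; next res becomes -3; next at j=4:; next res becomes -7; next val becomes 1; next at j=0:; next val becomes 0; next at j=1:; next val becomes -1; next val becomes -1; next final value -5; g: tmp becomes 1; next acc becomes -4; next (max(a, acc) == max(tmp, acc)) evaluates to false; next res becomes 0; next at j=3:; next res becomes -3; next at j=4:; next res becomes -7; next aux becomes 1; next at j=0:; next aux becomes 0; next at j=1:; next aux becomes -1; next aux becomes -1; next final value -5; agreement on -5.
An exhaustive pass over the 63 declared inputs shows identical outputs.
verdict: equivalent


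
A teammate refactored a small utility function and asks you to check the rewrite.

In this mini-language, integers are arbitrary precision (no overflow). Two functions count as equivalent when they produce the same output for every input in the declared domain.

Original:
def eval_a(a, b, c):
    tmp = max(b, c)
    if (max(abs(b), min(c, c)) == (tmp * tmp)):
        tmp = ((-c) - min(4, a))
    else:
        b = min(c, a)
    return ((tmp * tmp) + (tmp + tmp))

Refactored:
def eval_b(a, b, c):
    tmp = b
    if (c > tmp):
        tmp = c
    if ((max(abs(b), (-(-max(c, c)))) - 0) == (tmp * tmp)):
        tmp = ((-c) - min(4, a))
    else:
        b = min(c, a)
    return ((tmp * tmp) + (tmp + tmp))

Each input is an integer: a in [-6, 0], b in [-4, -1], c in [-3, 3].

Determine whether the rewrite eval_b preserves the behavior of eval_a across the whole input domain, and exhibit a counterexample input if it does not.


The suspicious edit (`min(c, c)` became `max(c, c)`) never changes the result for any input inside the declared domain; all 196 inputs agree.
verdict: equivalent


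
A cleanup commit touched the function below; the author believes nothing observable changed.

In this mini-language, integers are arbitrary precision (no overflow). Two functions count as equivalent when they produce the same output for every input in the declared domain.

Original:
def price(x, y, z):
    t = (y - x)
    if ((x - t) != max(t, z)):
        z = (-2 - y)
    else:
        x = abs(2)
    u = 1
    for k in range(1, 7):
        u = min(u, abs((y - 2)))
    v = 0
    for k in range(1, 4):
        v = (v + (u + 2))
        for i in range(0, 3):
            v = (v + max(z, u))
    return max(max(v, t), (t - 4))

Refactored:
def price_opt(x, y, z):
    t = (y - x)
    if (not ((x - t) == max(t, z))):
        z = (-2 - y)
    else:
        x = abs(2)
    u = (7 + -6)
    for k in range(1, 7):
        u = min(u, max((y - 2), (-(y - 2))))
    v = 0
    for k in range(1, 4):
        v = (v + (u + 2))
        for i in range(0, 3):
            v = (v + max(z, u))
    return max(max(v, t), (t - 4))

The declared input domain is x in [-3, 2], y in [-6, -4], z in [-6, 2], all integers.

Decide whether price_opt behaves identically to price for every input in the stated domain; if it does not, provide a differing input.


Side by side, the visible changes include: comparison usage differs; also constant usage differs; also min/max/abs usage differs; also arithmetic usage differs; also boolean connective usage differs.
Tracing x=-2, y=-5, z=0: price: t=-3, then ((x - t) != max(t, z)) is true, then z=3, then u=1, then (k=1), then u=1, then (k=2), then u=1, then (k=3), then u=1, then (k=4), then u=1, then (k=5), then u=1, then (k=6), then u=1, then v=0, then (k=1), then v=3, then (i=0), then v=6, then (i=1), then v=9, then (i=2), then v=12, then (k=2), then v=15, then (i=0), then v=18, then (i=1), then v=21, then (i=2), then v=24, then (k=3), then v=27, then (i=0), then v=30, then (i=1), then v=33, then (i=2), then v=36, then returns 36 | price_opt: t=-3, then (not ((x - t) == max(t, z))) is true, then z=3, then u=1, then (k=1), then u=1, then (k=2), then u=1, then (k=3), then u=1, then (k=4), then u=1, then (k=5), then u=1, then (k=6), then u=1, then v=0, then (k=1), then v=3, then (i=0), then v=6, then (i=1), then v=9, then (i=2), then v=12, then (k=2), then v=15, then (i=0), then v=18, then (i=1), then v=21, then (i=2), then v=24, then (k=3), then v=27, then (i=0), then v=30, then (i=1), then v=33, then (i=2), then v=36, then returns 36 — matching result 36.
An exhaustive pass over the 162 declared inputs shows identical outputs.
verdict: equivalent


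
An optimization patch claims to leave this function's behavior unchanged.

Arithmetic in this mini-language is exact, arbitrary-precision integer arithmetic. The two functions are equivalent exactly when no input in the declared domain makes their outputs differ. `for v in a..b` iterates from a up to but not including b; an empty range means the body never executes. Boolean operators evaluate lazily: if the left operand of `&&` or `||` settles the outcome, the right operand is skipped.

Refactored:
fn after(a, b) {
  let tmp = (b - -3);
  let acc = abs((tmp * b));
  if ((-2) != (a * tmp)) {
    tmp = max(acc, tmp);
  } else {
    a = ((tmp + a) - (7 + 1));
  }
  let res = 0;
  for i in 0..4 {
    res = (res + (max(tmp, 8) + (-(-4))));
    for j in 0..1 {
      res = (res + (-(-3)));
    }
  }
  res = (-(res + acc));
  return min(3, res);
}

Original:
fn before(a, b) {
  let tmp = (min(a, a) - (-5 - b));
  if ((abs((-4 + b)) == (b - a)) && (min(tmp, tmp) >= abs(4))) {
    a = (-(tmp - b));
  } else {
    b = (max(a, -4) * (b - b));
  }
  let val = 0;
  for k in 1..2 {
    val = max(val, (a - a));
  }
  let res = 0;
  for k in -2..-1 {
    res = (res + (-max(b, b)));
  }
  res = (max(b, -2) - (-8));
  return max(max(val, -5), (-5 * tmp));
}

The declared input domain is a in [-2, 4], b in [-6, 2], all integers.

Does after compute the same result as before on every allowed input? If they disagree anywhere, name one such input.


Input a=-2, b=-6: 15 from before versus -118 from after.
verdict: not equivalent; witness: a=-2, b=-6


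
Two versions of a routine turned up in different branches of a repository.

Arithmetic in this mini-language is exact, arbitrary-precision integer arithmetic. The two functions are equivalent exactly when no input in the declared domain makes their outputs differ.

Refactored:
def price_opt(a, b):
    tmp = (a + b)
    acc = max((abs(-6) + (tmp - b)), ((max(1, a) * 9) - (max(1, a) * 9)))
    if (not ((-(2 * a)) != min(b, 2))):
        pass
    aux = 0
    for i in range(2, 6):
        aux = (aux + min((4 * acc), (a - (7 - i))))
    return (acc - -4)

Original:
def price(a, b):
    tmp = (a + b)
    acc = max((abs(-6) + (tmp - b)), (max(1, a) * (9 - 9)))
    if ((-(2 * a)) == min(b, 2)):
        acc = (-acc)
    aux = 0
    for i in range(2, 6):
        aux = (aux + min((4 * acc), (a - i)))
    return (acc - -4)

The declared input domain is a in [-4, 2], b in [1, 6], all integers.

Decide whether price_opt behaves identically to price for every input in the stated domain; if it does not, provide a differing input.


The rewrite breaks on a=-1, b=2, where the results are -1 and 9.
price: tmp := 1 | acc := 5 | ((-(2 * a)) == min(b, 2)): true | acc := -5 | aux := 0 | iter i=2: | aux := -20 | iter i=3: | aux := -40 | iter i=4: | aux := -60 | iter i=5: | aux := -80 | result -1
price_opt: tmp := 1 | acc := 5 | (not ((-(2 * a)) != min(b, 2))): true | aux := 0 | iter i=2: | aux := -6 | iter i=3: | aux := -11 | iter i=4: | aux := -15 | iter i=5: | aux := -18 | result 9
verdict: not equivalent; witness: a=-1, b=2


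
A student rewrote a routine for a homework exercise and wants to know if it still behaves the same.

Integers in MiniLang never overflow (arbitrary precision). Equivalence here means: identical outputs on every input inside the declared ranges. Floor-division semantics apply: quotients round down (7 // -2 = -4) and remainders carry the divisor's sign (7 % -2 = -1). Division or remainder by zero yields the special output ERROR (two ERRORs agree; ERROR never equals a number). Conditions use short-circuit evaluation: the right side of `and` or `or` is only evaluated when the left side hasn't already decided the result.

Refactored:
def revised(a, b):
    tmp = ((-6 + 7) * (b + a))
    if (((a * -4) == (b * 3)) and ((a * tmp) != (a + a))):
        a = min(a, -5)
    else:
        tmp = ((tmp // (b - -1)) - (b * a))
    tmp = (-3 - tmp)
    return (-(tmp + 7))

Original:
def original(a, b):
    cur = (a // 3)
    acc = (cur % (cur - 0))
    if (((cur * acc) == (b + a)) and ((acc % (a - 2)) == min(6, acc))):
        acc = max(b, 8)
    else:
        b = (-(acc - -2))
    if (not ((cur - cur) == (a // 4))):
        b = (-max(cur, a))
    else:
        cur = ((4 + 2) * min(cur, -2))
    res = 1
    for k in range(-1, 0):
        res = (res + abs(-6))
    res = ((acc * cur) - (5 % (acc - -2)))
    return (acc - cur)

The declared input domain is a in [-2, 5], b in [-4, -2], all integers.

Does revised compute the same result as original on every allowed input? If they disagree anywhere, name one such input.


On input a=-2, b=-4, original returns 1 while revised returns -10.
verdict: not equivalent; witness: a=-2, b=-4


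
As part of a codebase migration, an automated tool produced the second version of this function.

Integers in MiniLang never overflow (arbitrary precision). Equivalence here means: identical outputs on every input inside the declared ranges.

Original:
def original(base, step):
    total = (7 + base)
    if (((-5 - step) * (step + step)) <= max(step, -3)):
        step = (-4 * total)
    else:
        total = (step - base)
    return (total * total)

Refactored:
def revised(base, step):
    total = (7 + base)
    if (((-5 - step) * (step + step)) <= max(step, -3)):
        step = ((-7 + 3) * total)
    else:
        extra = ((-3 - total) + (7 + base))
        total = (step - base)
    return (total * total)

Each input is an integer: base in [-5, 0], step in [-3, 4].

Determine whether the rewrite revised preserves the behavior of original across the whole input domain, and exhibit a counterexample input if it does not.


This is a faithful refactor — local variable names differ, plus statement counts differ, plus constant usage differs, plus arithmetic usage differs, but the computed results match everywhere.
Tracing base=-3, step=2: original: total := 4 | (((-5 - step) * (step + step)) <= max(step, -3)): true | step := -16 | result 16 | revised: total := 4 | (((-5 - step) * (step + step)) <= max(step, -3)): true | step := -16 | result 16 — matching result 16.
Across all 48 domain points the two functions coincide.
verdict: equivalent


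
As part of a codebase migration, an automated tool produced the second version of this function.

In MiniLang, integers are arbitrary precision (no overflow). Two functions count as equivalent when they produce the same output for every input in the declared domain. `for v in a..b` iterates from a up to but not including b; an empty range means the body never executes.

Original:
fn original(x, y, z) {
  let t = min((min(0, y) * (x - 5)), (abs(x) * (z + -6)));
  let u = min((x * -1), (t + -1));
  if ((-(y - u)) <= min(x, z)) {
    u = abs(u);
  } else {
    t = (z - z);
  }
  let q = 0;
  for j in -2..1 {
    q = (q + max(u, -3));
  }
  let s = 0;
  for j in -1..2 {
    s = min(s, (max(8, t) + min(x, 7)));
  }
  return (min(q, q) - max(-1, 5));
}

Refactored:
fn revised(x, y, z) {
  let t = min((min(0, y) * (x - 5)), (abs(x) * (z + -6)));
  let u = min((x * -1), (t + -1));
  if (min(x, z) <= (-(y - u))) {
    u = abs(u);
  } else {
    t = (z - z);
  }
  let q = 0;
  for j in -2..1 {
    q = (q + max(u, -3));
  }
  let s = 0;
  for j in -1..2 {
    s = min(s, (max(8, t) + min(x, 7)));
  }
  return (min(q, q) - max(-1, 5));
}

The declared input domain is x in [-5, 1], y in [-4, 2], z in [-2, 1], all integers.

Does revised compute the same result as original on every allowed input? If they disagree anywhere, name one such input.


x=-5, y=-4, z=-2 yields 118 from original but -14 from revised.
verdict: not equivalent; witness: x=-5, y=-4, z=-2


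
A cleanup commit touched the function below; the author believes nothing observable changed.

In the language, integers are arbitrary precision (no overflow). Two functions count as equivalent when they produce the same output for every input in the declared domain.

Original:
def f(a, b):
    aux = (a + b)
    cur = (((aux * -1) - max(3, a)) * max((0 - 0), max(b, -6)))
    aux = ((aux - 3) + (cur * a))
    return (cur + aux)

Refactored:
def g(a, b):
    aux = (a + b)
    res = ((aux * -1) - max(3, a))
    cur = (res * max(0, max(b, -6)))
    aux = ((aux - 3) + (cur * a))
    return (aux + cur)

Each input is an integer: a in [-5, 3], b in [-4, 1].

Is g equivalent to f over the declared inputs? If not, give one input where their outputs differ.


The two versions differ — the changes include local variable names differ, plus statement counts differ, plus constant usage differs, plus arithmetic usage differs.
As a probe, take a=-3, b=1: f runs aux := -2 | cur := -1 | aux := -2 | result -3; g runs aux := -2 | res := -1 | cur := -1 | aux := -2 | result -3; both end at -3.
Sweeping the whole domain (54 inputs) finds no disagreement.
verdict: equivalent


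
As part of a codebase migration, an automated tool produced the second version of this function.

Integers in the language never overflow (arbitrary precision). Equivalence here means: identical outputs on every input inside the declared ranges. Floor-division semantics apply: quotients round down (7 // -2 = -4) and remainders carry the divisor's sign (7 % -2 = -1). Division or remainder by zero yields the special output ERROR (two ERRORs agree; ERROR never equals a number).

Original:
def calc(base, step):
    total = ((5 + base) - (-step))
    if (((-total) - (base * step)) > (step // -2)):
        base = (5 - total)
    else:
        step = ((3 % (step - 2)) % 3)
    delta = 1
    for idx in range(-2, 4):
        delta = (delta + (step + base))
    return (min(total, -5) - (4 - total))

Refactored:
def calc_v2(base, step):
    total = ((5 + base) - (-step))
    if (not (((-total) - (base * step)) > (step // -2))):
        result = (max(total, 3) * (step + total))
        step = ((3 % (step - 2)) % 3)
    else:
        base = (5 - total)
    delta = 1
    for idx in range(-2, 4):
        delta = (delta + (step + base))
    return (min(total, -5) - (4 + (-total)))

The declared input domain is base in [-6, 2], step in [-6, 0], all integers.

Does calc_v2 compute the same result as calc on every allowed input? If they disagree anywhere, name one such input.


Equivalent — the differences include arithmetic usage differs; and constant usage differs; and statement counts differ; and boolean connective usage differs; and local variable names differ; and min/max/abs usage differs, yet no declared input distinguishes the two.
Spot check at base=0, step=-2 — calc: total=3, then (((-total) - (base * step)) > (step // -2)) is false, then step=2, then delta=1, then (idx=-2), then delta=3, then (idx=-1), then delta=5, then (idx=0), then delta=7, then (idx=1), then delta=9, then (idx=2), then delta=11, then (idx=3), then delta=13, then returns -6. calc_v2: total=3, then (not (((-total) - (base * step)) > (step // -2))) is true, then result=3, then step=2, then delta=1, then (idx=-2), then delta=3, then (idx=-1), then delta=5, then (idx=0), then delta=7, then (idx=1), then delta=9, then (idx=2), then delta=11, then (idx=3), then delta=13, then returns -6. Both give -6.
Sweeping the whole domain (63 inputs) finds no disagreement.
verdict: equivalent


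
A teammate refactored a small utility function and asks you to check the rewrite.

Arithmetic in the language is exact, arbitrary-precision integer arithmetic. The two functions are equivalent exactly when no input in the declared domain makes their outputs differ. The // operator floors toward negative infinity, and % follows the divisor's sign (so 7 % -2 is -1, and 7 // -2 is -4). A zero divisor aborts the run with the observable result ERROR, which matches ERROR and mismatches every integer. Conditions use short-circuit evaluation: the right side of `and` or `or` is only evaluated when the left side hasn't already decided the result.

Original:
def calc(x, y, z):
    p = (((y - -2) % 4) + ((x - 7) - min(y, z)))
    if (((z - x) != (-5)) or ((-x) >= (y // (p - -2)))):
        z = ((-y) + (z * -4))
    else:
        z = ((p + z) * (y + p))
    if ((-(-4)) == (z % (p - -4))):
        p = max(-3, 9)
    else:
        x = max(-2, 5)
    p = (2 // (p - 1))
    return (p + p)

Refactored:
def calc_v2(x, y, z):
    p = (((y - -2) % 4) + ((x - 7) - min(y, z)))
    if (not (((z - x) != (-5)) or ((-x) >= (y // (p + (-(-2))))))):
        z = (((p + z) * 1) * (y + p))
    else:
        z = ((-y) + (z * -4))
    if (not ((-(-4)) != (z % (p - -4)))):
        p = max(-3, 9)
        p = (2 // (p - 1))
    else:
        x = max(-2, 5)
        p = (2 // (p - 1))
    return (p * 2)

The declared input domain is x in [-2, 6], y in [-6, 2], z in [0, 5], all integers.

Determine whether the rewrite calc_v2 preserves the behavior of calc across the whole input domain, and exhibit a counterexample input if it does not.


Equivalent — the differences include comparison usage differs; and constant usage differs; and statement counts differ; and arithmetic usage differs; and boolean connective usage differs, yet no declared input distinguishes the two.
As a probe, take x=1, y=1, z=5: calc runs p becomes -4; next (((z - x) != (-5)) or ((-x) >= (y // (p - -2)))) evaluates to true; next z becomes -21; next hits division by zero so the output is ERROR; calc_v2 runs p becomes -4; next (not (((z - x) != (-5)) or ((-x) >= (y // (p + (-(-2))))))) evaluates to false; next z becomes -21; next hits division by zero so the output is ERROR; both end at ERROR.
Checked all 486 inputs in the declared domain: the outputs agree on every one.
verdict: equivalent


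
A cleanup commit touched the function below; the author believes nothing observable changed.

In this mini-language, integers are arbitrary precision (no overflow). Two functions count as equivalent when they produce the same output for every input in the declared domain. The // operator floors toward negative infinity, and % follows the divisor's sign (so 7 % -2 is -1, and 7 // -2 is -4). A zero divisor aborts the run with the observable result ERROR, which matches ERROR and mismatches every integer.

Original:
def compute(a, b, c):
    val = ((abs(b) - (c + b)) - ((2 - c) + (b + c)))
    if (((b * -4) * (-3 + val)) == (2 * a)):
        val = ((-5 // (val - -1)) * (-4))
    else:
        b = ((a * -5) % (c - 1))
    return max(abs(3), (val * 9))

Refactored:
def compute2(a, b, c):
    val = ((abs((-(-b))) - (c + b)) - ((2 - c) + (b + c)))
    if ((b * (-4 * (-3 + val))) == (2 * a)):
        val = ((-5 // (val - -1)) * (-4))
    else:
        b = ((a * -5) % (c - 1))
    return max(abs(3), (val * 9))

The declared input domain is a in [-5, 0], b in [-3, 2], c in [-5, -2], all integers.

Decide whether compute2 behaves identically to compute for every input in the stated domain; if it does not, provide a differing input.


This is a faithful refactor — same computation, different form, but the computed results match everywhere.
As a probe, take a=-5, b=-3, c=-4: compute runs val becomes 11; next (((b * -4) * (-3 + val)) == (2 * a)) evaluates to false; next b becomes 0; next final value 99; compute2 runs val becomes 11; next ((b * (-4 * (-3 + val))) == (2 * a)) evaluates to false; next b becomes 0; next final value 99; both end at 99.
Checked all 144 inputs in the declared domain: the outputs agree on every one.
verdict: equivalent


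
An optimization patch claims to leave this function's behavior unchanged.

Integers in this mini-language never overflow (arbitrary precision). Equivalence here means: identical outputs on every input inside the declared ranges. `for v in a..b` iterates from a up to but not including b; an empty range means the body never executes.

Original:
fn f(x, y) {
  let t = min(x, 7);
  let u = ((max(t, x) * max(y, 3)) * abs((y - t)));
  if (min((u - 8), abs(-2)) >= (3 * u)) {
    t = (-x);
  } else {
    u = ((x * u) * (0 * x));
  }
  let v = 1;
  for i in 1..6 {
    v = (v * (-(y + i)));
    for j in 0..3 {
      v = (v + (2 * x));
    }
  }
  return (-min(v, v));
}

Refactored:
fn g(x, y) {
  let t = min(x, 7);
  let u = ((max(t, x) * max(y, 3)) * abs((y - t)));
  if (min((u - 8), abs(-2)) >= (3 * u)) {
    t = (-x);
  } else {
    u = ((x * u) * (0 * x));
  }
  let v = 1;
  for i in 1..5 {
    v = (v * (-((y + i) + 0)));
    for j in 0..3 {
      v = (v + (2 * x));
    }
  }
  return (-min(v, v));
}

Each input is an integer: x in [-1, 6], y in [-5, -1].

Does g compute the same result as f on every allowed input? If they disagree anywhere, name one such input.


Not equivalent: x=-1, y=-5 separates them (6 vs 36).
f: t := -1 | u := -12 | (min((u - 8), abs(-2)) >= (3 * u)): true | t := 1 | v := 1 | iter i=1: | v := 4 | iter j=0: | v := 2 | iter j=1: | v := 0 | iter j=2: | v := -2 | iter i=2: | v := -6 | iter j=0: | v := -8 | iter j=1: | v := -10 | iter j=2: | v := -12 | iter i=3: | v := -24 | iter j=0: | v := -26 | iter j=1: | v := -28 | iter j=2: | v := -30 | iter i=4: | v := -30 | iter j=0: | v := -32 | iter j=1: | v := -34 | iter j=2: | v := -36 | iter i=5: | v := 0 | iter j=0: | v := -2 | iter j=1: | v := -4 | iter j=2: | v := -6 | result 6
g: t := -1 | u := -12 | (min((u - 8), abs(-2)) >= (3 * u)): true | t := 1 | v := 1 | iter i=1: | v := 4 | iter j=0: | v := 2 | iter j=1: | v := 0 | iter j=2: | v := -2 | iter i=2: | v := -6 | iter j=0: | v := -8 | iter j=1: | v := -10 | iter j=2: | v := -12 | iter i=3: | v := -24 | iter j=0: | v := -26 | iter j=1: | v := -28 | iter j=2: | v := -30 | iter i=4: | v := -30 | iter j=0: | v := -32 | iter j=1: | v := -34 | iter j=2: | v := -36 | result 36
verdict: not equivalent; witness: x=-1, y=-5


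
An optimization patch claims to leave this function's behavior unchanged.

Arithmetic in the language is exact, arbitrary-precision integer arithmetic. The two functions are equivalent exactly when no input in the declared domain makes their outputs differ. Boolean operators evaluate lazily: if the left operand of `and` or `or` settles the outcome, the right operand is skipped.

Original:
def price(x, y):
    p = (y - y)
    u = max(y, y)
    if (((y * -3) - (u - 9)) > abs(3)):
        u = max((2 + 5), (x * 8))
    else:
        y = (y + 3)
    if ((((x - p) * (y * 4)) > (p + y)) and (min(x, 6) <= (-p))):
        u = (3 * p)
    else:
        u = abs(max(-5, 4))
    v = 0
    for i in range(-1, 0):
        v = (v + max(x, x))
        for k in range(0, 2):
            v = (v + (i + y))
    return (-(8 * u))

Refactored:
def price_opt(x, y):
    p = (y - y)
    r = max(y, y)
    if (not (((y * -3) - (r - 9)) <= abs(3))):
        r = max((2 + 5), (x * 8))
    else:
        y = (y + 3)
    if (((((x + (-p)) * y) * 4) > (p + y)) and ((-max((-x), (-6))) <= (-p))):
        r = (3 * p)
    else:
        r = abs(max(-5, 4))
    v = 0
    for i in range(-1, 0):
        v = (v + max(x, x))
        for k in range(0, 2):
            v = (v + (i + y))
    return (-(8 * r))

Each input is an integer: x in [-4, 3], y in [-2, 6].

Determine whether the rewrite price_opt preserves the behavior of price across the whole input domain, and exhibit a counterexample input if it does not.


Although boolean connective usage differs, arithmetic usage differs, min/max/abs usage differs, local variable names differ, comparison usage differs, 72/72 inputs agree.
verdict: equivalent


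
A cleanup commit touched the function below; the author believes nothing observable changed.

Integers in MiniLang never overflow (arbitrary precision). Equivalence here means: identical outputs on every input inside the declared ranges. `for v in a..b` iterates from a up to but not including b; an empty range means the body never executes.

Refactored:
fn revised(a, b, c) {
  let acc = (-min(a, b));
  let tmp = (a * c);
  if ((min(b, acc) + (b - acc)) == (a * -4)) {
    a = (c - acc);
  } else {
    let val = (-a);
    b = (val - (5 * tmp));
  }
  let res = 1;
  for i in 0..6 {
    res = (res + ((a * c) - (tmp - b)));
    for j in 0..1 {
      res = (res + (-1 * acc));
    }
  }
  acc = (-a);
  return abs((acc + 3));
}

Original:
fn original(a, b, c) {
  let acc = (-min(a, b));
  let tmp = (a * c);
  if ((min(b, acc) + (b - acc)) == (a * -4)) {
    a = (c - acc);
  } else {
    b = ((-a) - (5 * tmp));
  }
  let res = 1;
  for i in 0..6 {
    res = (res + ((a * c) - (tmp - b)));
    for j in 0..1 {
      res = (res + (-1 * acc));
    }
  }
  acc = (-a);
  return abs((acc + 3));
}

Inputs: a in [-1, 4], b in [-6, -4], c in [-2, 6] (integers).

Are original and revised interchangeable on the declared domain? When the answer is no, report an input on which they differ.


The two are interchangeable: statement counts differ, local variable names differ, and every declared input agrees.
As a probe, take a=1, b=-4, c=2: original runs acc becomes 4; next tmp becomes 2; next ((min(b, acc) + (b - acc)) == (a * -4)) evaluates to false; next b becomes -11; next res becomes 1; next at i=0:; next res becomes -10; next at j=0:; next res becomes -14; next at i=1:; next res becomes -25; next at j=0:; next res becomes -29; next at i=2:; next res becomes -40; next at j=0:; next res becomes -44; next at i=3:; next res becomes -55; next at j=0:; next res becomes -59; next at i=4:; next res becomes -70; next at j=0:; next res becomes -74; next at i=5:; next res becomes -85; next at j=0:; next res becomes -89; next acc becomes -1; next final value 2; revised runs acc becomes 4; next tmp becomes 2; next ((min(b, acc) + (b - acc)) == (a * -4)) evaluates to false; next val becomes -1; next b becomes -11; next res becomes 1; next at i=0:; next res becomes -10; next at j=0:; next res becomes -14; next at i=1:; next res becomes -25; next at j=0:; next res becomes -29; next at i=2:; next res becomes -40; next at j=0:; next res becomes -44; next at i=3:; next res becomes -55; next at j=0:; next res becomes -59; next at i=4:; next res becomes -70; next at j=0:; next res becomes -74; next at i=5:; next res becomes -85; next at j=0:; next res becomes -89; next acc becomes -1; next final value 2; both end at 2.
Sweeping the whole domain (162 inputs) finds no disagreement.
verdict: equivalent


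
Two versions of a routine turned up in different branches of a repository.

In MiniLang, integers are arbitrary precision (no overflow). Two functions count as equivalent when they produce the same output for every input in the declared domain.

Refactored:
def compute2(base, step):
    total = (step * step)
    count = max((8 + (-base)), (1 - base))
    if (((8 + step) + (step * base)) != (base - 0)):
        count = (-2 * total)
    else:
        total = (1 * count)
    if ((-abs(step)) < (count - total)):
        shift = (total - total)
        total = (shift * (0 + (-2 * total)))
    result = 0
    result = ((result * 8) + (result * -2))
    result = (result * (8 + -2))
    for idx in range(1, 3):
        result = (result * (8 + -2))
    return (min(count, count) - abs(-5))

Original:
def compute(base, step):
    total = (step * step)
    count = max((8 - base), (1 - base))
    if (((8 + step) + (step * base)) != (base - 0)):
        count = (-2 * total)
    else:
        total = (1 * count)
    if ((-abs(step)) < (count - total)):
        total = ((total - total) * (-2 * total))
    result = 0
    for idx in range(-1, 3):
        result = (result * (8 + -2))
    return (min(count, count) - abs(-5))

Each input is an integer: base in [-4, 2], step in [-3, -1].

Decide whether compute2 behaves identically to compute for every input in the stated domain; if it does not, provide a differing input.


Differences: statement counts differ, plus loop structure differs, plus arithmetic usage differs, plus local variable names differ, plus constant usage differs — yet all 21 inputs agree.
verdict: equivalent


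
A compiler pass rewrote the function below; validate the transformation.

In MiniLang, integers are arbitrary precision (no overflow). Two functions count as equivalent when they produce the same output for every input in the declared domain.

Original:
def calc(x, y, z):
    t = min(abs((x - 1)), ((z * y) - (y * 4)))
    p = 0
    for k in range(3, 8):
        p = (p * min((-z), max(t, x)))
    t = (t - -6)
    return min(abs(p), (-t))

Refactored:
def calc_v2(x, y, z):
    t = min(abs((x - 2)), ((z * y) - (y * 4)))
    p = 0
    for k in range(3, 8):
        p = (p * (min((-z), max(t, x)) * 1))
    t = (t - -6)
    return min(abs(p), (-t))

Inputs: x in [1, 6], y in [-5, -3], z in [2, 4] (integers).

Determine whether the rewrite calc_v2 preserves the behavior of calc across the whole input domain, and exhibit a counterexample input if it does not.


At x=1, y=-5, z=2: calc gives -6, calc_v2 gives -7.
verdict: not equivalent; witness: x=1, y=-5, z=2


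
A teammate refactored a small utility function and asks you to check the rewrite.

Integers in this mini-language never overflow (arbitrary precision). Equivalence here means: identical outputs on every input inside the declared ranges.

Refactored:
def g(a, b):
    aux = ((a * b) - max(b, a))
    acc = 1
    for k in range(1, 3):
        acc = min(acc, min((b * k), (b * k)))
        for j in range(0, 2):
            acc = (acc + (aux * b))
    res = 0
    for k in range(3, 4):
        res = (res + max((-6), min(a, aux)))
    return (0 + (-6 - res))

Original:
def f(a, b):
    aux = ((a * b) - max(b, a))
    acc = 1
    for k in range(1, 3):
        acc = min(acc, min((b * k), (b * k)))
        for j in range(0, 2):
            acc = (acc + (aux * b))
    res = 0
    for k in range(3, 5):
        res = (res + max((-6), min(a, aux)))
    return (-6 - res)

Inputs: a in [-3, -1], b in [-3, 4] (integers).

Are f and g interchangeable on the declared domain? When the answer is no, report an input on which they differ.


Evaluate both at a=-3, b=-3.
f: aux=12, then acc=1, then (k=1), then acc=-3, then (j=0), then acc=-39, then (j=1), then acc=-75, then (k=2), then acc=-75, then (j=0), then acc=-111, then (j=1), then acc=-147, then res=0, then (k=3), then res=-3, then (k=4), then res=-6, then returns 0
g: aux=12, then acc=1, then (k=1), then acc=-3, then (j=0), then acc=-39, then (j=1), then acc=-75, then (k=2), then acc=-75, then (j=0), then acc=-111, then (j=1), then acc=-147, then res=0, then (k=3), then res=-3, then returns -3
0 != -3, so the rewrite changes behavior.
verdict: not equivalent; witness: a=-3, b=-3


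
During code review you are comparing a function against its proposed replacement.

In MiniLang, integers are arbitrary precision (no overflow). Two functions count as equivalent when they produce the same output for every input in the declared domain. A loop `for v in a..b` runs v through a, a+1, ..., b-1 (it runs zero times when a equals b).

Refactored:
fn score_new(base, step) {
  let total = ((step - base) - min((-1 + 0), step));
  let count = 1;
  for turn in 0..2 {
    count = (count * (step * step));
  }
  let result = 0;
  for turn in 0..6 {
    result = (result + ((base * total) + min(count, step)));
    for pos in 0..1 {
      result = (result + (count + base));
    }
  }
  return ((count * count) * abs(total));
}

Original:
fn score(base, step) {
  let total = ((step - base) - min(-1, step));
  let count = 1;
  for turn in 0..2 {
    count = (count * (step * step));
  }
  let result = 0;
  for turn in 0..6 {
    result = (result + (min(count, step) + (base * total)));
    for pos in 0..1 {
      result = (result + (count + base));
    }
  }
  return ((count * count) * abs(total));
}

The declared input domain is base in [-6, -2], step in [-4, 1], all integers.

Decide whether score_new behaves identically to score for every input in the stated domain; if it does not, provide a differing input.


Side by side, the visible changes include: arithmetic usage differs, plus constant usage differs.
Tracing base=-6, step=-1: score: total=6, then count=1, then (turn=0), then count=1, then (turn=1), then count=1, then result=0, then (turn=0), then result=-37, then (pos=0), then result=-42, then (turn=1), then result=-79, then (pos=0), then result=-84, then (turn=2), then result=-121, then (pos=0), then result=-126, then (turn=3), then result=-163, then (pos=0), then result=-168, then (turn=4), then result=-205, then (pos=0), then result=-210, then (turn=5), then result=-247, then (pos=0), then result=-252, then returns 6 | score_new: total=6, then count=1, then (turn=0), then count=1, then (turn=1), then count=1, then result=0, then (turn=0), then result=-37, then (pos=0), then result=-42, then (turn=1), then result=-79, then (pos=0), then result=-84, then (turn=2), then result=-121, then (pos=0), then result=-126, then (turn=3), then result=-163, then (pos=0), then result=-168, then (turn=4), then result=-205, then (pos=0), then result=-210, then (turn=5), then result=-247, then (pos=0), then result=-252, then returns 6 — matching result 6.
Across all 30 domain points the two functions coincide.
verdict: equivalent


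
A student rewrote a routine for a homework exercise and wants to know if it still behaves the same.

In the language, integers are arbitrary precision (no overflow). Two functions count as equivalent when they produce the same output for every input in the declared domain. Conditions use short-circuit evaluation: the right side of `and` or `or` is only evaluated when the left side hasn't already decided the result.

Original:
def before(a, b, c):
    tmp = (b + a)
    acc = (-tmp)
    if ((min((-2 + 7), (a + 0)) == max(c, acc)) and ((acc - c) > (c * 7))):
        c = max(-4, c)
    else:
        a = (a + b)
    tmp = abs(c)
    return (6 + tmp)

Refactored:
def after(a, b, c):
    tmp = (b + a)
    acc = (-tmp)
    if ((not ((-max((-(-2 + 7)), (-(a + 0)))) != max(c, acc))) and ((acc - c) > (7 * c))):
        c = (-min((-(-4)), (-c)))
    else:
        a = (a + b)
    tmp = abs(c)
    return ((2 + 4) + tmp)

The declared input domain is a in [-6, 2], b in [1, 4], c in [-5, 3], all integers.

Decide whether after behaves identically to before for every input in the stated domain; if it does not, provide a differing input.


The two are interchangeable: constant usage differs, and boolean connective usage differs, and arithmetic usage differs, and comparison usage differs, and every declared input agrees.
One worked example (a=-6, b=4, c=3) — before: tmp = -2; acc = 2; ((min((-2 + 7), (a + 0)) == max(c, acc)) and ((acc - c) > (c * 7))) -> false; a = -2; tmp = 3; return 9; after: tmp = -2; acc = 2; ((not ((-max((-(-2 + 7)), (-(a + 0)))) != max(c, acc))) and ((acc - c) > (7 * c))) -> false; a = -2; tmp = 3; return 9; agreement on 9.
Sweeping the whole domain (324 inputs) finds no disagreement.
verdict: equivalent


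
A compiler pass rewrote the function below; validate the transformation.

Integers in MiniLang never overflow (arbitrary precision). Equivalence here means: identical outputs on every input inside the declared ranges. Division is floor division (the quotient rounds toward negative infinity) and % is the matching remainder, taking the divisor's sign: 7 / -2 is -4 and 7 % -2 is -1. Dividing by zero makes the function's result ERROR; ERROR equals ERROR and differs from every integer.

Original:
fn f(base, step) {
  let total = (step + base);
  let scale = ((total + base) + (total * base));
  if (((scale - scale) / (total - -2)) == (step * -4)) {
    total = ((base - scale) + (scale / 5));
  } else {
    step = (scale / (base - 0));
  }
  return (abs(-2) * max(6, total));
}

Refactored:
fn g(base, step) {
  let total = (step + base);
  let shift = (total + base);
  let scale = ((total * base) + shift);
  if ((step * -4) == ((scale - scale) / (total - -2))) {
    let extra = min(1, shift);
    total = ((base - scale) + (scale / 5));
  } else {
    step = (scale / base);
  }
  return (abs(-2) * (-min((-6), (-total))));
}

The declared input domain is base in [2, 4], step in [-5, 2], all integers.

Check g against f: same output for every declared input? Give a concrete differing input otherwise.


The two are interchangeable: local variable names differ, constant usage differs, arithmetic usage differs, statement counts differ, min/max/abs usage differs, and every declared input agrees.
Tracing base=4, step=2: f: total = 6; scale = 34; (((scale - scale) / (total - -2)) == (step * -4)) -> false; step = 8; return 12 | g: total = 6; shift = 10; scale = 34; ((step * -4) == ((scale - scale) / (total - -2))) -> false; step = 8; return 12 — matching result 12.
Every one of the 24 inputs gives matching results.
verdict: equivalent
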